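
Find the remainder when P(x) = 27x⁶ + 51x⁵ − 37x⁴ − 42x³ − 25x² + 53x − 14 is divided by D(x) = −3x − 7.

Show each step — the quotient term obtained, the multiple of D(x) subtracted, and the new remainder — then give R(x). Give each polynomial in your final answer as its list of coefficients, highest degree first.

Step 1: lead(27x⁶ + 51x⁵ − 37x⁴ − 42x³ − 25x² + 53x − 14) ÷ lead(D) = 27x⁶ ÷ −3x = −9x⁵. Subtract (−9x⁵)·D = 27x⁶ + 63x⁵. Remainder: −12x⁵ − 37x⁴ − 42x³ − 25x² + 53x − 14.
Step 2: lead(−12x⁵ − 37x⁴ − 42x³ − 25x² + 53x − 14) ÷ lead(D) = −12x⁵ ÷ −3x = 4x⁴. Subtract (4x⁴)·D = −12x⁵ − 28x⁴. Remainder: −9x⁴ − 42x³ − 25x² + 53x − 14.
Step 3: lead(−9x⁴ − 42x³ − 25x² + 53x − 14) ÷ lead(D) = −9x⁴ ÷ −3x = 3x³. Subtract (3x³)·D = −9x⁴ − 21x³. Remainder: −21x³ − 25x² + 53x − 14.
Step 4: lead(−21x³ − 25x² + 53x − 14) ÷ lead(D) = −21x³ ÷ −3x = 7x². Subtract (7x²)·D = −21x³ − 49x². Remainder: 24x² + 53x − 14.
Step 5: lead(24x² + 53x − 14) ÷ lead(D) = 24x² ÷ −3x = −8x. Subtract (−8x)·D = 24x² + 56x. Remainder: −3x − 14.
Step 6: lead(−3x − 14) ÷ lead(D) = −3x ÷ −3x = 1. Subtract (1)·D = −3x − 7. Remainder: −7.

R = [-7]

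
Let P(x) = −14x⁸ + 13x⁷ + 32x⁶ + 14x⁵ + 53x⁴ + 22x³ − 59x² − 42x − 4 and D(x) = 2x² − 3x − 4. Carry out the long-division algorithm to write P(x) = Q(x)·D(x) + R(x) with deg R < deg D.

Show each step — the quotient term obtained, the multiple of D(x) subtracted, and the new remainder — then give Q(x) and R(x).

Step 1: lead(−14x⁸ + 13x⁷ + 32x⁶ + 14x⁵ + 53x⁴ + 22x³ − 59x² − 42x − 4) ÷ lead(D) = −14x⁸ ÷ 2x² = −7x⁶. Subtract (−7x⁶)·D = −14x⁸ + 21x⁷ + 28x⁶. Remainder: −8x⁷ + 4x⁶ + 14x⁵ + 53x⁴ + 22x³ − 59x² − 42x − 4.
Step 2: lead(−8x⁷ + 4x⁶ + 14x⁵ + 53x⁴ + 22x³ − 59x² − 42x − 4) ÷ lead(D) = −8x⁷ ÷ 2x² = −4x⁵. Subtract (−4x⁵)·D = −8x⁷ + 12x⁶ + 16x⁵. Remainder: −8x⁶ − 2x⁵ + 53x⁴ + 22x³ − 59x² − 42x − 4.
Step 3: lead(−8x⁶ − 2x⁵ + 53x⁴ + 22x³ − 59x² − 42x − 4) ÷ lead(D) = −8x⁶ ÷ 2x² = −4x⁴. Subtract (−4x⁴)·D = −8x⁶ + 12x⁵ + 16x⁴. Remainder: −14x⁵ + 37x⁴ + 22x³ − 59x² − 42x − 4.
Step 4: lead(−14x⁵ + 37x⁴ + 22x³ − 59x² − 42x − 4) ÷ lead(D) = −14x⁵ ÷ 2x² = −7x³. Subtract (−7x³)·D = −14x⁵ + 21x⁴ + 28x³. Remainder: 16x⁴ − 6x³ − 59x² − 42x − 4.
Step 5: lead(16x⁴ − 6x³ − 59x² − 42x − 4) ÷ lead(D) = 16x⁴ ÷ 2x² = 8x². Subtract (8x²)·D = 16x⁴ − 24x³ − 32x². Remainder: 18x³ − 27x² − 42x − 4.
Step 6: lead(18x³ − 27x² − 42x − 4) ÷ lead(D) = 18x³ ÷ 2x² = 9x. Subtract (9x)·D = 18x³ − 27x² − 36x. Remainder: −6x − 4.

Q(x) = −7x⁶ − 4x⁵ − 4x⁴ − 7x³ + 8x² + 9x; R(x) = −6x − 4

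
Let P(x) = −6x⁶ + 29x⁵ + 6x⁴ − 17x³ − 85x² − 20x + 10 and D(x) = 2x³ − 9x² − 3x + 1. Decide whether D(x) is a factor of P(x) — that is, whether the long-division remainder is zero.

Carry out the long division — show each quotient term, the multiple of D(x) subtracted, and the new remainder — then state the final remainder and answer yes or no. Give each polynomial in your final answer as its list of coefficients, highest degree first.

R = [-5, 1, 2], so D(x) is not a factor of P(x). no

Step 1: lead(−6x⁶ + 29x⁵ + 6x⁴ − 17x³ − 85x² − 20x + 10) ÷ lead(D) = −6x⁶ ÷ 2x³ = −3x³. Subtract (−3x³)·D = −6x⁶ + 27x⁵ + 9x⁴ − 3x³. Remainder: 2x⁵ − 3x⁴ − 14x³ − 85x² − 20x + 10.
Step 2: lead(2x⁵ − 3x⁴ − 14x³ − 85x² − 20x + 10) ÷ lead(D) = 2x⁵ ÷ 2x³ = x². Subtract (x²)·D = 2x⁵ − 9x⁴ − 3x³ + x². Remainder: 6x⁴ − 11x³ − 86x² − 20x + 10.
Step 3: lead(6x⁴ − 11x³ − 86x² − 20x + 10) ÷ lead(D) = 6x⁴ ÷ 2x³ = 3x. Subtract (3x)·D = 6x⁴ − 27x³ − 9x² + 3x. Remainder: 16x³ − 77x² − 23x + 10.
Step 4: lead(16x³ − 77x² − 23x + 10) ÷ lead(D) = 16x³ ÷ 2x³ = 8. Subtract (8)·D = 16x³ − 72x² − 24x + 8. Remainder: −5x² + x + 2.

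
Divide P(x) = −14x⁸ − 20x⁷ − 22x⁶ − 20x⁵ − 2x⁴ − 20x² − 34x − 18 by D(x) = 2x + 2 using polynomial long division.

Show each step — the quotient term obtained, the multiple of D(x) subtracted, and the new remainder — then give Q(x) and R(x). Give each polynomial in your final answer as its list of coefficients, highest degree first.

Q = [-7, -3, -8, -2, 1, -1, -9, -8]; R = [-2]

Step 1: lead(−14x⁸ − 20x⁷ − 22x⁶ − 20x⁵ − 2x⁴ − 20x² − 34x − 18) ÷ lead(D) = −14x⁸ ÷ 2x = −7x⁷. Subtract (−7x⁷)·D = −14x⁸ − 14x⁷. Remainder: −6x⁷ − 22x⁶ − 20x⁵ − 2x⁴ − 20x² − 34x − 18.
Step 2: lead(−6x⁷ − 22x⁶ − 20x⁵ − 2x⁴ − 20x² − 34x − 18) ÷ lead(D) = −6x⁷ ÷ 2x = −3x⁶. Subtract (−3x⁶)·D = −6x⁷ − 6x⁶. Remainder: −16x⁶ − 20x⁵ − 2x⁴ − 20x² − 34x − 18.
Step 3: lead(−16x⁶ − 20x⁵ − 2x⁴ − 20x² − 34x − 18) ÷ lead(D) = −16x⁶ ÷ 2x = −8x⁵. Subtract (−8x⁵)·D = −16x⁶ − 16x⁵. Remainder: −4x⁵ − 2x⁴ − 20x² − 34x − 18.
Step 4: lead(−4x⁵ − 2x⁴ − 20x² − 34x − 18) ÷ lead(D) = −4x⁵ ÷ 2x = −2x⁴. Subtract (−2x⁴)·D = −4x⁵ − 4x⁴. Remainder: 2x⁴ − 20x² − 34x − 18.
Step 5: lead(2x⁴ − 20x² − 34x − 18) ÷ lead(D) = 2x⁴ ÷ 2x = x³. Subtract (x³)·D = 2x⁴ + 2x³. Remainder: −2x³ − 20x² − 34x − 18.
Step 6: lead(−2x³ − 20x² − 34x − 18) ÷ lead(D) = −2x³ ÷ 2x = −x². Subtract (−x²)·D = −2x³ − 2x². Remainder: −18x² − 34x − 18.
Step 7: lead(−18x² − 34x − 18) ÷ lead(D) = −18x² ÷ 2x = −9x. Subtract (−9x)·D = −18x² − 18x. Remainder: −16x − 18.
Step 8: lead(−16x − 18) ÷ lead(D) = −16x ÷ 2x = −8. Subtract (−8)·D = −16x − 16. Remainder: −2.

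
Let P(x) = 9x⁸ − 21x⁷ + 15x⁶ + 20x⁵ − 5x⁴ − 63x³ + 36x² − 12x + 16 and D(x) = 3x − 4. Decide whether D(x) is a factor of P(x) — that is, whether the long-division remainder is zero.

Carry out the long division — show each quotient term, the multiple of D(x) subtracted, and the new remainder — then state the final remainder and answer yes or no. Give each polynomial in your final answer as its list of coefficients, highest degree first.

R = [0], so D(x) is a factor of P(x). yes

Step 1: lead(9x⁸ − 21x⁷ + 15x⁶ + 20x⁵ − 5x⁴ − 63x³ + 36x² − 12x + 16) ÷ lead(D) = 9x⁸ ÷ 3x = 3x⁷. Subtract (3x⁷)·D = 9x⁸ − 12x⁷. Remainder: −9x⁷ + 15x⁶ + 20x⁵ − 5x⁴ − 63x³ + 36x² − 12x + 16.
Step 2: lead(−9x⁷ + 15x⁶ + 20x⁵ − 5x⁴ − 63x³ + 36x² − 12x + 16) ÷ lead(D) = −9x⁷ ÷ 3x = −3x⁶. Subtract (−3x⁶)·D = −9x⁷ + 12x⁶. Remainder: 3x⁶ + 20x⁵ − 5x⁴ − 63x³ + 36x² − 12x + 16.
Step 3: lead(3x⁶ + 20x⁵ − 5x⁴ − 63x³ + 36x² − 12x + 16) ÷ lead(D) = 3x⁶ ÷ 3x = x⁵. Subtract (x⁵)·D = 3x⁶ − 4x⁵. Remainder: 24x⁵ − 5x⁴ − 63x³ + 36x² − 12x + 16.
Step 4: lead(24x⁵ − 5x⁴ − 63x³ + 36x² − 12x + 16) ÷ lead(D) = 24x⁵ ÷ 3x = 8x⁴. Subtract (8x⁴)·D = 24x⁵ − 32x⁴. Remainder: 27x⁴ − 63x³ + 36x² − 12x + 16.
Step 5: lead(27x⁴ − 63x³ + 36x² − 12x + 16) ÷ lead(D) = 27x⁴ ÷ 3x = 9x³. Subtract (9x³)·D = 27x⁴ − 36x³. Remainder: −27x³ + 36x² − 12x + 16.
Step 6: lead(−27x³ + 36x² − 12x + 16) ÷ lead(D) = −27x³ ÷ 3x = −9x². Subtract (−9x²)·D = −27x³ + 36x². Remainder: −12x + 16.
Step 7: lead(−12x + 16) ÷ lead(D) = −12x ÷ 3x = −4. Subtract (−4)·D = −12x + 16. Remainder: 0.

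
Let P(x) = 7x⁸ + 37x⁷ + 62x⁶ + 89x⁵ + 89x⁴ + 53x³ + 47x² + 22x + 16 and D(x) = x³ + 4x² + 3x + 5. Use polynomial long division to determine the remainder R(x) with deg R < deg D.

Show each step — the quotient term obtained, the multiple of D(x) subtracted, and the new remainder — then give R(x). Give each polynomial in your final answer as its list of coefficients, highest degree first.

Step 1: lead(7x⁸ + 37x⁷ + 62x⁶ + 89x⁵ + 89x⁴ + 53x³ + 47x² + 22x + 16) ÷ lead(D) = 7x⁸ ÷ x³ = 7x⁵. Subtract (7x⁵)·D = 7x⁸ + 28x⁷ + 21x⁶ + 35x⁵. Remainder: 9x⁷ + 41x⁶ + 54x⁵ + 89x⁴ + 53x³ + 47x² + 22x + 16.
Step 2: lead(9x⁷ + 41x⁶ + 54x⁵ + 89x⁴ + 53x³ + 47x² + 22x + 16) ÷ lead(D) = 9x⁷ ÷ x³ = 9x⁴. Subtract (9x⁴)·D = 9x⁷ + 36x⁶ + 27x⁵ + 45x⁴. Remainder: 5x⁶ + 27x⁵ + 44x⁴ + 53x³ + 47x² + 22x + 16.
Step 3: lead(5x⁶ + 27x⁵ + 44x⁴ + 53x³ + 47x² + 22x + 16) ÷ lead(D) = 5x⁶ ÷ x³ = 5x³. Subtract (5x³)·D = 5x⁶ + 20x⁵ + 15x⁴ + 25x³. Remainder: 7x⁵ + 29x⁴ + 28x³ + 47x² + 22x + 16.
Step 4: lead(7x⁵ + 29x⁴ + 28x³ + 47x² + 22x + 16) ÷ lead(D) = 7x⁵ ÷ x³ = 7x². Subtract (7x²)·D = 7x⁵ + 28x⁴ + 21x³ + 35x². Remainder: x⁴ + 7x³ + 12x² + 22x + 16.
Step 5: lead(x⁴ + 7x³ + 12x² + 22x + 16) ÷ lead(D) = x⁴ ÷ x³ = x. Subtract (x)·D = x⁴ + 4x³ + 3x² + 5x. Remainder: 3x³ + 9x² + 17x + 16.
Step 6: lead(3x³ + 9x² + 17x + 16) ÷ lead(D) = 3x³ ÷ x³ = 3. Subtract (3)·D = 3x³ + 12x² + 9x + 15. Remainder: −3x² + 8x + 1.

R = [-3, 8, 1]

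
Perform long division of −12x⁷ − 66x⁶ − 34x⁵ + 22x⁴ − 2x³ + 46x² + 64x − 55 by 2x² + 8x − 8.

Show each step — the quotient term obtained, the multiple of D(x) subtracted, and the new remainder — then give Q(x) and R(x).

Q(x) = −6x⁵ − 9x⁴ − 5x³ − 5x² − x + 7; R(x) = 1

Step 1: lead(−12x⁷ − 66x⁶ − 34x⁵ + 22x⁴ − 2x³ + 46x² + 64x − 55) ÷ lead(D) = −12x⁷ ÷ 2x² = −6x⁵. Subtract (−6x⁵)·D = −12x⁷ − 48x⁶ + 48x⁵. Remainder: −18x⁶ − 82x⁵ + 22x⁴ − 2x³ + 46x² + 64x − 55.
Step 2: lead(−18x⁶ − 82x⁵ + 22x⁴ − 2x³ + 46x² + 64x − 55) ÷ lead(D) = −18x⁶ ÷ 2x² = −9x⁴. Subtract (−9x⁴)·D = −18x⁶ − 72x⁵ + 72x⁴. Remainder: −10x⁵ − 50x⁴ − 2x³ + 46x² + 64x − 55.
Step 3: lead(−10x⁵ − 50x⁴ − 2x³ + 46x² + 64x − 55) ÷ lead(D) = −10x⁵ ÷ 2x² = −5x³. Subtract (−5x³)·D = −10x⁵ − 40x⁴ + 40x³. Remainder: −10x⁴ − 42x³ + 46x² + 64x − 55.
Step 4: lead(−10x⁴ − 42x³ + 46x² + 64x − 55) ÷ lead(D) = −10x⁴ ÷ 2x² = −5x². Subtract (−5x²)·D = −10x⁴ − 40x³ + 40x². Remainder: −2x³ + 6x² + 64x − 55.
Step 5: lead(−2x³ + 6x² + 64x − 55) ÷ lead(D) = −2x³ ÷ 2x² = −x. Subtract (−x)·D = −2x³ − 8x² + 8x. Remainder: 14x² + 56x − 55.
Step 6: lead(14x² + 56x − 55) ÷ lead(D) = 14x² ÷ 2x² = 7. Subtract (7)·D = 14x² + 56x − 56. Remainder: 1.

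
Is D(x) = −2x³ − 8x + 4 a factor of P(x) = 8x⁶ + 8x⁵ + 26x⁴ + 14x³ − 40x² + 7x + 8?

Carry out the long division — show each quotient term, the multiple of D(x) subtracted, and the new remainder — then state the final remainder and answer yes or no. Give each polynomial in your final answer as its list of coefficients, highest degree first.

R = [3, 4], so D(x) is not a factor of P(x). no

Step 1: lead(8x⁶ + 8x⁵ + 26x⁴ + 14x³ − 40x² + 7x + 8) ÷ lead(D) = 8x⁶ ÷ −2x³ = −4x³. Subtract (−4x³)·D = 8x⁶ + 32x⁴ − 16x³. Remainder: 8x⁵ − 6x⁴ + 30x³ − 40x² + 7x + 8.
Step 2: lead(8x⁵ − 6x⁴ + 30x³ − 40x² + 7x + 8) ÷ lead(D) = 8x⁵ ÷ −2x³ = −4x². Subtract (−4x²)·D = 8x⁵ + 32x³ − 16x². Remainder: −6x⁴ − 2x³ − 24x² + 7x + 8.
Step 3: lead(−6x⁴ − 2x³ − 24x² + 7x + 8) ÷ lead(D) = −6x⁴ ÷ −2x³ = 3x. Subtract (3x)·D = −6x⁴ − 24x² + 12x. Remainder: −2x³ − 5x + 8.
Step 4: lead(−2x³ − 5x + 8) ÷ lead(D) = −2x³ ÷ −2x³ = 1. Subtract (1)·D = −2x³ − 8x + 4. Remainder: 3x + 4.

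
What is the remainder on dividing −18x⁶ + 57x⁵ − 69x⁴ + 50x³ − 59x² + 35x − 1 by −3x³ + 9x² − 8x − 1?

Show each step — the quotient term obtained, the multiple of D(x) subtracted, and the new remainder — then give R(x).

Step 1: lead(−18x⁶ + 57x⁵ − 69x⁴ + 50x³ − 59x² + 35x − 1) ÷ lead(D) = −18x⁶ ÷ −3x³ = 6x³. Subtract (6x³)·D = −18x⁶ + 54x⁵ − 48x⁴ − 6x³. Remainder: 3x⁵ − 21x⁴ + 56x³ − 59x² + 35x − 1.
Step 2: lead(3x⁵ − 21x⁴ + 56x³ − 59x² + 35x − 1) ÷ lead(D) = 3x⁵ ÷ −3x³ = −x². Subtract (−x²)·D = 3x⁵ − 9x⁴ + 8x³ + x². Remainder: −12x⁴ + 48x³ − 60x² + 35x − 1.
Step 3: lead(−12x⁴ + 48x³ − 60x² + 35x − 1) ÷ lead(D) = −12x⁴ ÷ −3x³ = 4x. Subtract (4x)·D = −12x⁴ + 36x³ − 32x² − 4x. Remainder: 12x³ − 28x² + 39x − 1.
Step 4: lead(12x³ − 28x² + 39x − 1) ÷ lead(D) = 12x³ ÷ −3x³ = −4. Subtract (−4)·D = 12x³ − 36x² + 32x + 4. Remainder: 8x² + 7x − 5.

R(x) = 8x² + 7x − 5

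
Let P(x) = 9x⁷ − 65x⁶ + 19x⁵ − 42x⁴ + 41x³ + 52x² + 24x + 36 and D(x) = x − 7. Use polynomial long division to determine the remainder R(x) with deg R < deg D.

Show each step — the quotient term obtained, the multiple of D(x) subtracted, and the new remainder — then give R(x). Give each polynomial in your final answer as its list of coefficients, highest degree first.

Step 1: lead(9x⁷ − 65x⁶ + 19x⁵ − 42x⁴ + 41x³ + 52x² + 24x + 36) ÷ lead(D) = 9x⁷ ÷ x = 9x⁶. Subtract (9x⁶)·D = 9x⁷ − 63x⁶. Remainder: −2x⁶ + 19x⁵ − 42x⁴ + 41x³ + 52x² + 24x + 36.
Step 2: lead(−2x⁶ + 19x⁵ − 42x⁴ + 41x³ + 52x² + 24x + 36) ÷ lead(D) = −2x⁶ ÷ x = −2x⁵. Subtract (−2x⁵)·D = −2x⁶ + 14x⁵. Remainder: 5x⁵ − 42x⁴ + 41x³ + 52x² + 24x + 36.
Step 3: lead(5x⁵ − 42x⁴ + 41x³ + 52x² + 24x + 36) ÷ lead(D) = 5x⁵ ÷ x = 5x⁴. Subtract (5x⁴)·D = 5x⁵ − 35x⁴. Remainder: −7x⁴ + 41x³ + 52x² + 24x + 36.
Step 4: lead(−7x⁴ + 41x³ + 52x² + 24x + 36) ÷ lead(D) = −7x⁴ ÷ x = −7x³. Subtract (−7x³)·D = −7x⁴ + 49x³. Remainder: −8x³ + 52x² + 24x + 36.
Step 5: lead(−8x³ + 52x² + 24x + 36) ÷ lead(D) = −8x³ ÷ x = −8x². Subtract (−8x²)·D = −8x³ + 56x². Remainder: −4x² + 24x + 36.
Step 6: lead(−4x² + 24x + 36) ÷ lead(D) = −4x² ÷ x = −4x. Subtract (−4x)·D = −4x² + 28x. Remainder: −4x + 36.
Step 7: lead(−4x + 36) ÷ lead(D) = −4x ÷ x = −4. Subtract (−4)·D = −4x + 28. Remainder: 8.

R = [8]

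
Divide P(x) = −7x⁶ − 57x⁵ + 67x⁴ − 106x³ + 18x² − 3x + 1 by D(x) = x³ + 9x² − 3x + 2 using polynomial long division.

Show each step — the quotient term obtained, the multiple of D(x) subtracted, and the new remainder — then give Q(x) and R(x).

Step 1: lead(−7x⁶ − 57x⁵ + 67x⁴ − 106x³ + 18x² − 3x + 1) ÷ lead(D) = −7x⁶ ÷ x³ = −7x³. Subtract (−7x³)·D = −7x⁶ − 63x⁵ + 21x⁴ − 14x³. Remainder: 6x⁵ + 46x⁴ − 92x³ + 18x² − 3x + 1.
Step 2: lead(6x⁵ + 46x⁴ − 92x³ + 18x² − 3x + 1) ÷ lead(D) = 6x⁵ ÷ x³ = 6x². Subtract (6x²)·D = 6x⁵ + 54x⁴ − 18x³ + 12x². Remainder: −8x⁴ − 74x³ + 6x² − 3x + 1.
Step 3: lead(−8x⁴ − 74x³ + 6x² − 3x + 1) ÷ lead(D) = −8x⁴ ÷ x³ = −8x. Subtract (−8x)·D = −8x⁴ − 72x³ + 24x² − 16x. Remainder: −2x³ − 18x² + 13x + 1.
Step 4: lead(−2x³ − 18x² + 13x + 1) ÷ lead(D) = −2x³ ÷ x³ = −2. Subtract (−2)·D = −2x³ − 18x² + 6x − 4. Remainder: 7x + 5.

Q(x) = −7x³ + 6x² − 8x − 2; R(x) = 7x + 5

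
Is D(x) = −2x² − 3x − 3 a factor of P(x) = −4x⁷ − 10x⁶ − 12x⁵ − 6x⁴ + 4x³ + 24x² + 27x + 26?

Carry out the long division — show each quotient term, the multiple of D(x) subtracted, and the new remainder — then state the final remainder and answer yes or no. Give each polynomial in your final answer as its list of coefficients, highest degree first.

Step 1: lead(−4x⁷ − 10x⁶ − 12x⁵ − 6x⁴ + 4x³ + 24x² + 27x + 26) ÷ lead(D) = −4x⁷ ÷ −2x² = 2x⁵. Subtract (2x⁵)·D = −4x⁷ − 6x⁶ − 6x⁵. Remainder: −4x⁶ − 6x⁵ − 6x⁴ + 4x³ + 24x² + 27x + 26.
Step 2: lead(−4x⁶ − 6x⁵ − 6x⁴ + 4x³ + 24x² + 27x + 26) ÷ lead(D) = −4x⁶ ÷ −2x² = 2x⁴. Subtract (2x⁴)·D = −4x⁶ − 6x⁵ − 6x⁴. Remainder: 4x³ + 24x² + 27x + 26.
Step 3: lead(4x³ + 24x² + 27x + 26) ÷ lead(D) = 4x³ ÷ −2x² = −2x. Subtract (−2x)·D = 4x³ + 6x² + 6x. Remainder: 18x² + 21x + 26.
Step 4: lead(18x² + 21x + 26) ÷ lead(D) = 18x² ÷ −2x² = −9. Subtract (−9)·D = 18x² + 27x + 27. Remainder: −6x − 1.

R = [-6, -1], so D(x) is not a factor of P(x). no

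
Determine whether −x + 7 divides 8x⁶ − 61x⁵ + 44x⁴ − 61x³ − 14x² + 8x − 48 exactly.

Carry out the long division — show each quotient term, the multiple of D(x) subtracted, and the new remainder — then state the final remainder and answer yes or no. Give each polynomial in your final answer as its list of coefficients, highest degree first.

R = [8], so D(x) is not a factor of P(x). no

Step 1: lead(8x⁶ − 61x⁵ + 44x⁴ − 61x³ − 14x² + 8x − 48) ÷ lead(D) = 8x⁶ ÷ −x = −8x⁵. Subtract (−8x⁵)·D = 8x⁶ − 56x⁵. Remainder: −5x⁵ + 44x⁴ − 61x³ − 14x² + 8x − 48.
Step 2: lead(−5x⁵ + 44x⁴ − 61x³ − 14x² + 8x − 48) ÷ lead(D) = −5x⁵ ÷ −x = 5x⁴. Subtract (5x⁴)·D = −5x⁵ + 35x⁴. Remainder: 9x⁴ − 61x³ − 14x² + 8x − 48.
Step 3: lead(9x⁴ − 61x³ − 14x² + 8x − 48) ÷ lead(D) = 9x⁴ ÷ −x = −9x³. Subtract (−9x³)·D = 9x⁴ − 63x³. Remainder: 2x³ − 14x² + 8x − 48.
Step 4: lead(2x³ − 14x² + 8x − 48) ÷ lead(D) = 2x³ ÷ −x = −2x². Subtract (−2x²)·D = 2x³ − 14x². Remainder: 8x − 48.
Step 5: lead(8x − 48) ÷ lead(D) = 8x ÷ −x = −8. Subtract (−8)·D = 8x − 56. Remainder: 8.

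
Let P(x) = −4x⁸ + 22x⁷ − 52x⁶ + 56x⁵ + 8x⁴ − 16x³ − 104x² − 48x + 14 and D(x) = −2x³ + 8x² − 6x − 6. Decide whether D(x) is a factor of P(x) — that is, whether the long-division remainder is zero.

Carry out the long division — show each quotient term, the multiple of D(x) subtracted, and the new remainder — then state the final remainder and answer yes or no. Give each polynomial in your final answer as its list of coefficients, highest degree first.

R = [8], so D(x) is not a factor of P(x). no

Step 1: lead(−4x⁸ + 22x⁷ − 52x⁶ + 56x⁵ + 8x⁴ − 16x³ − 104x² − 48x + 14) ÷ lead(D) = −4x⁸ ÷ −2x³ = 2x⁵. Subtract (2x⁵)·D = −4x⁸ + 16x⁷ − 12x⁶ − 12x⁵. Remainder: 6x⁷ − 40x⁶ + 68x⁵ + 8x⁴ − 16x³ − 104x² − 48x + 14.
Step 2: lead(6x⁷ − 40x⁶ + 68x⁵ + 8x⁴ − 16x³ − 104x² − 48x + 14) ÷ lead(D) = 6x⁷ ÷ −2x³ = −3x⁴. Subtract (−3x⁴)·D = 6x⁷ − 24x⁶ + 18x⁵ + 18x⁴. Remainder: −16x⁶ + 50x⁵ − 10x⁴ − 16x³ − 104x² − 48x + 14.
Step 3: lead(−16x⁶ + 50x⁵ − 10x⁴ − 16x³ − 104x² − 48x + 14) ÷ lead(D) = −16x⁶ ÷ −2x³ = 8x³. Subtract (8x³)·D = −16x⁶ + 64x⁵ − 48x⁴ − 48x³. Remainder: −14x⁵ + 38x⁴ + 32x³ − 104x² − 48x + 14.
Step 4: lead(−14x⁵ + 38x⁴ + 32x³ − 104x² − 48x + 14) ÷ lead(D) = −14x⁵ ÷ −2x³ = 7x². Subtract (7x²)·D = −14x⁵ + 56x⁴ − 42x³ − 42x². Remainder: −18x⁴ + 74x³ − 62x² − 48x + 14.
Step 5: lead(−18x⁴ + 74x³ − 62x² − 48x + 14) ÷ lead(D) = −18x⁴ ÷ −2x³ = 9x. Subtract (9x)·D = −18x⁴ + 72x³ − 54x² − 54x. Remainder: 2x³ − 8x² + 6x + 14.
Step 6: lead(2x³ − 8x² + 6x + 14) ÷ lead(D) = 2x³ ÷ −2x³ = −1. Subtract (−1)·D = 2x³ − 8x² + 6x + 6. Remainder: 8.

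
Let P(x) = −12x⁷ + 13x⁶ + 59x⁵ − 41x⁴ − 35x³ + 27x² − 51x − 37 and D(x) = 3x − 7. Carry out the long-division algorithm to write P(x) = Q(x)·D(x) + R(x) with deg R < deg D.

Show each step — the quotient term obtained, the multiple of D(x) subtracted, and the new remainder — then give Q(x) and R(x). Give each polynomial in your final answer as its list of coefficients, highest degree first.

Step 1: lead(−12x⁷ + 13x⁶ + 59x⁵ − 41x⁴ − 35x³ + 27x² − 51x − 37) ÷ lead(D) = −12x⁷ ÷ 3x = −4x⁶. Subtract (−4x⁶)·D = −12x⁷ + 28x⁶. Remainder: −15x⁶ + 59x⁵ − 41x⁴ − 35x³ + 27x² − 51x − 37.
Step 2: lead(−15x⁶ + 59x⁵ − 41x⁴ − 35x³ + 27x² − 51x − 37) ÷ lead(D) = −15x⁶ ÷ 3x = −5x⁵. Subtract (−5x⁵)·D = −15x⁶ + 35x⁵. Remainder: 24x⁵ − 41x⁴ − 35x³ + 27x² − 51x − 37.
Step 3: lead(24x⁵ − 41x⁴ − 35x³ + 27x² − 51x − 37) ÷ lead(D) = 24x⁵ ÷ 3x = 8x⁴. Subtract (8x⁴)·D = 24x⁵ − 56x⁴. Remainder: 15x⁴ − 35x³ + 27x² − 51x − 37.
Step 4: lead(15x⁴ − 35x³ + 27x² − 51x − 37) ÷ lead(D) = 15x⁴ ÷ 3x = 5x³. Subtract (5x³)·D = 15x⁴ − 35x³. Remainder: 27x² − 51x − 37.
Step 5: lead(27x² − 51x − 37) ÷ lead(D) = 27x² ÷ 3x = 9x. Subtract (9x)·D = 27x² − 63x. Remainder: 12x − 37.
Step 6: lead(12x − 37) ÷ lead(D) = 12x ÷ 3x = 4. Subtract (4)·D = 12x − 28. Remainder: −9.

Q = [-4, -5, 8, 5, 0, 9, 4]; R = [-9]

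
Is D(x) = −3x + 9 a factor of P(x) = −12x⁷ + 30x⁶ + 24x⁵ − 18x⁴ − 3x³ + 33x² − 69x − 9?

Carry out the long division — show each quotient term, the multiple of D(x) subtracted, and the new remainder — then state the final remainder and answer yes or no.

Step 1: lead(−12x⁷ + 30x⁶ + 24x⁵ − 18x⁴ − 3x³ + 33x² − 69x − 9) ÷ lead(D) = −12x⁷ ÷ −3x = 4x⁶. Subtract (4x⁶)·D = −12x⁷ + 36x⁶. Remainder: −6x⁶ + 24x⁵ − 18x⁴ − 3x³ + 33x² − 69x − 9.
Step 2: lead(−6x⁶ + 24x⁵ − 18x⁴ − 3x³ + 33x² − 69x − 9) ÷ lead(D) = −6x⁶ ÷ −3x = 2x⁵. Subtract (2x⁵)·D = −6x⁶ + 18x⁵. Remainder: 6x⁵ − 18x⁴ − 3x³ + 33x² − 69x − 9.
Step 3: lead(6x⁵ − 18x⁴ − 3x³ + 33x² − 69x − 9) ÷ lead(D) = 6x⁵ ÷ −3x = −2x⁴. Subtract (−2x⁴)·D = 6x⁵ − 18x⁴. Remainder: −3x³ + 33x² − 69x − 9.
Step 4: lead(−3x³ + 33x² − 69x − 9) ÷ lead(D) = −3x³ ÷ −3x = x². Subtract (x²)·D = −3x³ + 9x². Remainder: 24x² − 69x − 9.
Step 5: lead(24x² − 69x − 9) ÷ lead(D) = 24x² ÷ −3x = −8x. Subtract (−8x)·D = 24x² − 72x. Remainder: 3x − 9.
Step 6: lead(3x − 9) ÷ lead(D) = 3x ÷ −3x = −1. Subtract (−1)·D = 3x − 9. Remainder: 0.

R(x) = 0, so D(x) is a factor of P(x). yes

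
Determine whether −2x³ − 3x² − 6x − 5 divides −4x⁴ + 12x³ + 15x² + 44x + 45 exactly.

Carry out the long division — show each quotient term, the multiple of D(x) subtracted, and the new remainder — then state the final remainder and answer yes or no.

Step 1: lead(−4x⁴ + 12x³ + 15x² + 44x + 45) ÷ lead(D) = −4x⁴ ÷ −2x³ = 2x. Subtract (2x)·D = −4x⁴ − 6x³ − 12x² − 10x. Remainder: 18x³ + 27x² + 54x + 45.
Step 2: lead(18x³ + 27x² + 54x + 45) ÷ lead(D) = 18x³ ÷ −2x³ = −9. Subtract (−9)·D = 18x³ + 27x² + 54x + 45. Remainder: 0.

R(x) = 0, so D(x) is a factor of P(x). yes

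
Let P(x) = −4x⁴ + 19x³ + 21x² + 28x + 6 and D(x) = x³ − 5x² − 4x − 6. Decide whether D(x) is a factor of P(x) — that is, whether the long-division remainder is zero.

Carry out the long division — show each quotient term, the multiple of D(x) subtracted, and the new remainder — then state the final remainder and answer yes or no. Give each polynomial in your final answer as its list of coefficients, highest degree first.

Step 1: lead(−4x⁴ + 19x³ + 21x² + 28x + 6) ÷ lead(D) = −4x⁴ ÷ x³ = −4x. Subtract (−4x)·D = −4x⁴ + 20x³ + 16x² + 24x. Remainder: −x³ + 5x² + 4x + 6.
Step 2: lead(−x³ + 5x² + 4x + 6) ÷ lead(D) = −x³ ÷ x³ = −1. Subtract (−1)·D = −x³ + 5x² + 4x + 6. Remainder: 0.

R = [0], so D(x) is a factor of P(x). yes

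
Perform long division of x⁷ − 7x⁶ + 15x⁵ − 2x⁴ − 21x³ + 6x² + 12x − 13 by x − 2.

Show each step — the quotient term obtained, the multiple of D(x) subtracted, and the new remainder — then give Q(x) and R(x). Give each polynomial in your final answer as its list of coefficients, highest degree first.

Q = [1, -5, 5, 8, -5, -4, 4]; R = [-5]

Step 1: lead(x⁷ − 7x⁶ + 15x⁵ − 2x⁴ − 21x³ + 6x² + 12x − 13) ÷ lead(D) = x⁷ ÷ x = x⁶. Subtract (x⁶)·D = x⁷ − 2x⁶. Remainder: −5x⁶ + 15x⁵ − 2x⁴ − 21x³ + 6x² + 12x − 13.
Step 2: lead(−5x⁶ + 15x⁵ − 2x⁴ − 21x³ + 6x² + 12x − 13) ÷ lead(D) = −5x⁶ ÷ x = −5x⁵. Subtract (−5x⁵)·D = −5x⁶ + 10x⁵. Remainder: 5x⁵ − 2x⁴ − 21x³ + 6x² + 12x − 13.
Step 3: lead(5x⁵ − 2x⁴ − 21x³ + 6x² + 12x − 13) ÷ lead(D) = 5x⁵ ÷ x = 5x⁴. Subtract (5x⁴)·D = 5x⁵ − 10x⁴. Remainder: 8x⁴ − 21x³ + 6x² + 12x − 13.
Step 4: lead(8x⁴ − 21x³ + 6x² + 12x − 13) ÷ lead(D) = 8x⁴ ÷ x = 8x³. Subtract (8x³)·D = 8x⁴ − 16x³. Remainder: −5x³ + 6x² + 12x − 13.
Step 5: lead(−5x³ + 6x² + 12x − 13) ÷ lead(D) = −5x³ ÷ x = −5x². Subtract (−5x²)·D = −5x³ + 10x². Remainder: −4x² + 12x − 13.
Step 6: lead(−4x² + 12x − 13) ÷ lead(D) = −4x² ÷ x = −4x. Subtract (−4x)·D = −4x² + 8x. Remainder: 4x − 13.
Step 7: lead(4x − 13) ÷ lead(D) = 4x ÷ x = 4. Subtract (4)·D = 4x − 8. Remainder: −5.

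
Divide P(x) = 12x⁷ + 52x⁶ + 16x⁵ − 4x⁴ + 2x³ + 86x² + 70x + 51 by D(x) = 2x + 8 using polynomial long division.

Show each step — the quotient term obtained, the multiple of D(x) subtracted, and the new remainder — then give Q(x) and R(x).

Q(x) = 6x⁶ + 2x⁵ − 2x³ + 9x² + 7x + 7; R(x) = −5

Step 1: lead(12x⁷ + 52x⁶ + 16x⁵ − 4x⁴ + 2x³ + 86x² + 70x + 51) ÷ lead(D) = 12x⁷ ÷ 2x = 6x⁶. Subtract (6x⁶)·D = 12x⁷ + 48x⁶. Remainder: 4x⁶ + 16x⁵ − 4x⁴ + 2x³ + 86x² + 70x + 51.
Step 2: lead(4x⁶ + 16x⁵ − 4x⁴ + 2x³ + 86x² + 70x + 51) ÷ lead(D) = 4x⁶ ÷ 2x = 2x⁵. Subtract (2x⁵)·D = 4x⁶ + 16x⁵. Remainder: −4x⁴ + 2x³ + 86x² + 70x + 51.
Step 3: lead(−4x⁴ + 2x³ + 86x² + 70x + 51) ÷ lead(D) = −4x⁴ ÷ 2x = −2x³. Subtract (−2x³)·D = −4x⁴ − 16x³. Remainder: 18x³ + 86x² + 70x + 51.
Step 4: lead(18x³ + 86x² + 70x + 51) ÷ lead(D) = 18x³ ÷ 2x = 9x². Subtract (9x²)·D = 18x³ + 72x². Remainder: 14x² + 70x + 51.
Step 5: lead(14x² + 70x + 51) ÷ lead(D) = 14x² ÷ 2x = 7x. Subtract (7x)·D = 14x² + 56x. Remainder: 14x + 51.
Step 6: lead(14x + 51) ÷ lead(D) = 14x ÷ 2x = 7. Subtract (7)·D = 14x + 56. Remainder: −5.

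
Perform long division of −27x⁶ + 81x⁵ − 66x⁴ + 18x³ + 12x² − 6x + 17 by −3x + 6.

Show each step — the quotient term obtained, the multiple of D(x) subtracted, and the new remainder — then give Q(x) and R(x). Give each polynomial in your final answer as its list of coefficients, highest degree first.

Q = [9, -9, 4, 2, 0, 2]; R = [5]

Step 1: lead(−27x⁶ + 81x⁵ − 66x⁴ + 18x³ + 12x² − 6x + 17) ÷ lead(D) = −27x⁶ ÷ −3x = 9x⁵. Subtract (9x⁵)·D = −27x⁶ + 54x⁵. Remainder: 27x⁵ − 66x⁴ + 18x³ + 12x² − 6x + 17.
Step 2: lead(27x⁵ − 66x⁴ + 18x³ + 12x² − 6x + 17) ÷ lead(D) = 27x⁵ ÷ −3x = −9x⁴. Subtract (−9x⁴)·D = 27x⁵ − 54x⁴. Remainder: −12x⁴ + 18x³ + 12x² − 6x + 17.
Step 3: lead(−12x⁴ + 18x³ + 12x² − 6x + 17) ÷ lead(D) = −12x⁴ ÷ −3x = 4x³. Subtract (4x³)·D = −12x⁴ + 24x³. Remainder: −6x³ + 12x² − 6x + 17.
Step 4: lead(−6x³ + 12x² − 6x + 17) ÷ lead(D) = −6x³ ÷ −3x = 2x². Subtract (2x²)·D = −6x³ + 12x². Remainder: −6x + 17.
Step 5: lead(−6x + 17) ÷ lead(D) = −6x ÷ −3x = 2. Subtract (2)·D = −6x + 12. Remainder: 5.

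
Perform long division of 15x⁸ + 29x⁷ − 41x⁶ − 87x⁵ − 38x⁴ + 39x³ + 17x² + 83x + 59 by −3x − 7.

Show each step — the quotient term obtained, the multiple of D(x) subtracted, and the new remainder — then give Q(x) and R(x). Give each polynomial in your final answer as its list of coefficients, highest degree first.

Q = [-5, 2, 9, 8, -6, 1, -8, -9]; R = [-4]

Step 1: lead(15x⁸ + 29x⁷ − 41x⁶ − 87x⁵ − 38x⁴ + 39x³ + 17x² + 83x + 59) ÷ lead(D) = 15x⁸ ÷ −3x = −5x⁷. Subtract (−5x⁷)·D = 15x⁸ + 35x⁷. Remainder: −6x⁷ − 41x⁶ − 87x⁵ − 38x⁴ + 39x³ + 17x² + 83x + 59.
Step 2: lead(−6x⁷ − 41x⁶ − 87x⁵ − 38x⁴ + 39x³ + 17x² + 83x + 59) ÷ lead(D) = −6x⁷ ÷ −3x = 2x⁶. Subtract (2x⁶)·D = −6x⁷ − 14x⁶. Remainder: −27x⁶ − 87x⁵ − 38x⁴ + 39x³ + 17x² + 83x + 59.
Step 3: lead(−27x⁶ − 87x⁵ − 38x⁴ + 39x³ + 17x² + 83x + 59) ÷ lead(D) = −27x⁶ ÷ −3x = 9x⁵. Subtract (9x⁵)·D = −27x⁶ − 63x⁵. Remainder: −24x⁵ − 38x⁴ + 39x³ + 17x² + 83x + 59.
Step 4: lead(−24x⁵ − 38x⁴ + 39x³ + 17x² + 83x + 59) ÷ lead(D) = −24x⁵ ÷ −3x = 8x⁴. Subtract (8x⁴)·D = −24x⁵ − 56x⁴. Remainder: 18x⁴ + 39x³ + 17x² + 83x + 59.
Step 5: lead(18x⁴ + 39x³ + 17x² + 83x + 59) ÷ lead(D) = 18x⁴ ÷ −3x = −6x³. Subtract (−6x³)·D = 18x⁴ + 42x³. Remainder: −3x³ + 17x² + 83x + 59.
Step 6: lead(−3x³ + 17x² + 83x + 59) ÷ lead(D) = −3x³ ÷ −3x = x². Subtract (x²)·D = −3x³ − 7x². Remainder: 24x² + 83x + 59.
Step 7: lead(24x² + 83x + 59) ÷ lead(D) = 24x² ÷ −3x = −8x. Subtract (−8x)·D = 24x² + 56x. Remainder: 27x + 59.
Step 8: lead(27x + 59) ÷ lead(D) = 27x ÷ −3x = −9. Subtract (−9)·D = 27x + 63. Remainder: −4.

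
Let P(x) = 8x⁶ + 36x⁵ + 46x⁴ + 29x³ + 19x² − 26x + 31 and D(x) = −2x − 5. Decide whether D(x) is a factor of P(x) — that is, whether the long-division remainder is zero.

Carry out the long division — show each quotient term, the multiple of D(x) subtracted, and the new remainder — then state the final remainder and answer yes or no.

R(x) = −4, so D(x) is not a factor of P(x). no

Step 1: lead(8x⁶ + 36x⁵ + 46x⁴ + 29x³ + 19x² − 26x + 31) ÷ lead(D) = 8x⁶ ÷ −2x = −4x⁵. Subtract (−4x⁵)·D = 8x⁶ + 20x⁵. Remainder: 16x⁵ + 46x⁴ + 29x³ + 19x² − 26x + 31.
Step 2: lead(16x⁵ + 46x⁴ + 29x³ + 19x² − 26x + 31) ÷ lead(D) = 16x⁵ ÷ −2x = −8x⁴. Subtract (−8x⁴)·D = 16x⁵ + 40x⁴. Remainder: 6x⁴ + 29x³ + 19x² − 26x + 31.
Step 3: lead(6x⁴ + 29x³ + 19x² − 26x + 31) ÷ lead(D) = 6x⁴ ÷ −2x = −3x³. Subtract (−3x³)·D = 6x⁴ + 15x³. Remainder: 14x³ + 19x² − 26x + 31.
Step 4: lead(14x³ + 19x² − 26x + 31) ÷ lead(D) = 14x³ ÷ −2x = −7x². Subtract (−7x²)·D = 14x³ + 35x². Remainder: −16x² − 26x + 31.
Step 5: lead(−16x² − 26x + 31) ÷ lead(D) = −16x² ÷ −2x = 8x. Subtract (8x)·D = −16x² − 40x. Remainder: 14x + 31.
Step 6: lead(14x + 31) ÷ lead(D) = 14x ÷ −2x = −7. Subtract (−7)·D = 14x + 35. Remainder: −4.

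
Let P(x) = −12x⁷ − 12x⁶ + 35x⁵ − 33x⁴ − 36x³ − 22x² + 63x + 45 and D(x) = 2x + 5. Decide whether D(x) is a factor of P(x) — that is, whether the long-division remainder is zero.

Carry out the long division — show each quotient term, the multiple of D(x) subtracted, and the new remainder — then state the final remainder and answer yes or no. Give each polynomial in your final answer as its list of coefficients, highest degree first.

R = [0], so D(x) is a factor of P(x). yes

Step 1: lead(−12x⁷ − 12x⁶ + 35x⁵ − 33x⁴ − 36x³ − 22x² + 63x + 45) ÷ lead(D) = −12x⁷ ÷ 2x = −6x⁶. Subtract (−6x⁶)·D = −12x⁷ − 30x⁶. Remainder: 18x⁶ + 35x⁵ − 33x⁴ − 36x³ − 22x² + 63x + 45.
Step 2: lead(18x⁶ + 35x⁵ − 33x⁴ − 36x³ − 22x² + 63x + 45) ÷ lead(D) = 18x⁶ ÷ 2x = 9x⁵. Subtract (9x⁵)·D = 18x⁶ + 45x⁵. Remainder: −10x⁵ − 33x⁴ − 36x³ − 22x² + 63x + 45.
Step 3: lead(−10x⁵ − 33x⁴ − 36x³ − 22x² + 63x + 45) ÷ lead(D) = −10x⁵ ÷ 2x = −5x⁴. Subtract (−5x⁴)·D = −10x⁵ − 25x⁴. Remainder: −8x⁴ − 36x³ − 22x² + 63x + 45.
Step 4: lead(−8x⁴ − 36x³ − 22x² + 63x + 45) ÷ lead(D) = −8x⁴ ÷ 2x = −4x³. Subtract (−4x³)·D = −8x⁴ − 20x³. Remainder: −16x³ − 22x² + 63x + 45.
Step 5: lead(−16x³ − 22x² + 63x + 45) ÷ lead(D) = −16x³ ÷ 2x = −8x². Subtract (−8x²)·D = −16x³ − 40x². Remainder: 18x² + 63x + 45.
Step 6: lead(18x² + 63x + 45) ÷ lead(D) = 18x² ÷ 2x = 9x. Subtract (9x)·D = 18x² + 45x. Remainder: 18x + 45.
Step 7: lead(18x + 45) ÷ lead(D) = 18x ÷ 2x = 9. Subtract (9)·D = 18x + 45. Remainder: 0.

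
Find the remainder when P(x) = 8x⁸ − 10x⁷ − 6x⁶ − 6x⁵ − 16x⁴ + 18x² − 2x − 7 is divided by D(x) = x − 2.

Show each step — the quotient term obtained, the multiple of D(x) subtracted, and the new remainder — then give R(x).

R(x) = −3

Step 1: lead(8x⁸ − 10x⁷ − 6x⁶ − 6x⁵ − 16x⁴ + 18x² − 2x − 7) ÷ lead(D) = 8x⁸ ÷ x = 8x⁷. Subtract (8x⁷)·D = 8x⁸ − 16x⁷. Remainder: 6x⁷ − 6x⁶ − 6x⁵ − 16x⁴ + 18x² − 2x − 7.
Step 2: lead(6x⁷ − 6x⁶ − 6x⁵ − 16x⁴ + 18x² − 2x − 7) ÷ lead(D) = 6x⁷ ÷ x = 6x⁶. Subtract (6x⁶)·D = 6x⁷ − 12x⁶. Remainder: 6x⁶ − 6x⁵ − 16x⁴ + 18x² − 2x − 7.
Step 3: lead(6x⁶ − 6x⁵ − 16x⁴ + 18x² − 2x − 7) ÷ lead(D) = 6x⁶ ÷ x = 6x⁵. Subtract (6x⁵)·D = 6x⁶ − 12x⁵. Remainder: 6x⁵ − 16x⁴ + 18x² − 2x − 7.
Step 4: lead(6x⁵ − 16x⁴ + 18x² − 2x − 7) ÷ lead(D) = 6x⁵ ÷ x = 6x⁴. Subtract (6x⁴)·D = 6x⁵ − 12x⁴. Remainder: −4x⁴ + 18x² − 2x − 7.
Step 5: lead(−4x⁴ + 18x² − 2x − 7) ÷ lead(D) = −4x⁴ ÷ x = −4x³. Subtract (−4x³)·D = −4x⁴ + 8x³. Remainder: −8x³ + 18x² − 2x − 7.
Step 6: lead(−8x³ + 18x² − 2x − 7) ÷ lead(D) = −8x³ ÷ x = −8x². Subtract (−8x²)·D = −8x³ + 16x². Remainder: 2x² − 2x − 7.
Step 7: lead(2x² − 2x − 7) ÷ lead(D) = 2x² ÷ x = 2x. Subtract (2x)·D = 2x² − 4x. Remainder: 2x − 7.
Step 8: lead(2x − 7) ÷ lead(D) = 2x ÷ x = 2. Subtract (2)·D = 2x − 4. Remainder: −3.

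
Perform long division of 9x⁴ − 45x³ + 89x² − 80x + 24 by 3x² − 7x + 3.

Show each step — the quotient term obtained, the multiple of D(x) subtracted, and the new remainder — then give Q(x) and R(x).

Step 1: lead(9x⁴ − 45x³ + 89x² − 80x + 24) ÷ lead(D) = 9x⁴ ÷ 3x² = 3x². Subtract (3x²)·D = 9x⁴ − 21x³ + 9x². Remainder: −24x³ + 80x² − 80x + 24.
Step 2: lead(−24x³ + 80x² − 80x + 24) ÷ lead(D) = −24x³ ÷ 3x² = −8x. Subtract (−8x)·D = −24x³ + 56x² − 24x. Remainder: 24x² − 56x + 24.
Step 3: lead(24x² − 56x + 24) ÷ lead(D) = 24x² ÷ 3x² = 8. Subtract (8)·D = 24x² − 56x + 24. Remainder: 0.

Q(x) = 3x² − 8x + 8; R(x) = 0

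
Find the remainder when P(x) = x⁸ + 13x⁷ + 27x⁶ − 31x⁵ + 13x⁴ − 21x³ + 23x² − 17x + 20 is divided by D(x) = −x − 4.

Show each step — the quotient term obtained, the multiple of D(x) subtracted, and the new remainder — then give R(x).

Step 1: lead(x⁸ + 13x⁷ + 27x⁶ − 31x⁵ + 13x⁴ − 21x³ + 23x² − 17x + 20) ÷ lead(D) = x⁸ ÷ −x = −x⁷. Subtract (−x⁷)·D = x⁸ + 4x⁷. Remainder: 9x⁷ + 27x⁶ − 31x⁵ + 13x⁴ − 21x³ + 23x² − 17x + 20.
Step 2: lead(9x⁷ + 27x⁶ − 31x⁵ + 13x⁴ − 21x³ + 23x² − 17x + 20) ÷ lead(D) = 9x⁷ ÷ −x = −9x⁶. Subtract (−9x⁶)·D = 9x⁷ + 36x⁶. Remainder: −9x⁶ − 31x⁵ + 13x⁴ − 21x³ + 23x² − 17x + 20.
Step 3: lead(−9x⁶ − 31x⁵ + 13x⁴ − 21x³ + 23x² − 17x + 20) ÷ lead(D) = −9x⁶ ÷ −x = 9x⁵. Subtract (9x⁵)·D = −9x⁶ − 36x⁵. Remainder: 5x⁵ + 13x⁴ − 21x³ + 23x² − 17x + 20.
Step 4: lead(5x⁵ + 13x⁴ − 21x³ + 23x² − 17x + 20) ÷ lead(D) = 5x⁵ ÷ −x = −5x⁴. Subtract (−5x⁴)·D = 5x⁵ + 20x⁴. Remainder: −7x⁴ − 21x³ + 23x² − 17x + 20.
Step 5: lead(−7x⁴ − 21x³ + 23x² − 17x + 20) ÷ lead(D) = −7x⁴ ÷ −x = 7x³. Subtract (7x³)·D = −7x⁴ − 28x³. Remainder: 7x³ + 23x² − 17x + 20.
Step 6: lead(7x³ + 23x² − 17x + 20) ÷ lead(D) = 7x³ ÷ −x = −7x². Subtract (−7x²)·D = 7x³ + 28x². Remainder: −5x² − 17x + 20.
Step 7: lead(−5x² − 17x + 20) ÷ lead(D) = −5x² ÷ −x = 5x. Subtract (5x)·D = −5x² − 20x. Remainder: 3x + 20.
Step 8: lead(3x + 20) ÷ lead(D) = 3x ÷ −x = −3. Subtract (−3)·D = 3x + 12. Remainder: 8.

R(x) = 8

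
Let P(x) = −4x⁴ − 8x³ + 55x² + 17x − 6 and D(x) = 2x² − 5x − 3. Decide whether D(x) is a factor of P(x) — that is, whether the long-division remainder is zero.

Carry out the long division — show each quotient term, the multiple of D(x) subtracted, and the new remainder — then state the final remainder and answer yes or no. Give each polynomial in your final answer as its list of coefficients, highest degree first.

R = [0], so D(x) is a factor of P(x). yes

Step 1: lead(−4x⁴ − 8x³ + 55x² + 17x − 6) ÷ lead(D) = −4x⁴ ÷ 2x² = −2x². Subtract (−2x²)·D = −4x⁴ + 10x³ + 6x². Remainder: −18x³ + 49x² + 17x − 6.
Step 2: lead(−18x³ + 49x² + 17x − 6) ÷ lead(D) = −18x³ ÷ 2x² = −9x. Subtract (−9x)·D = −18x³ + 45x² + 27x. Remainder: 4x² − 10x − 6.
Step 3: lead(4x² − 10x − 6) ÷ lead(D) = 4x² ÷ 2x² = 2. Subtract (2)·D = 4x² − 10x − 6. Remainder: 0.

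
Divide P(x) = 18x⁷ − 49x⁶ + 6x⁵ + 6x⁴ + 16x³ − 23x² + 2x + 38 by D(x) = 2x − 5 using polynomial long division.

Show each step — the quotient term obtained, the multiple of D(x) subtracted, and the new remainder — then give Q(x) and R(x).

Q(x) = 9x⁶ − 2x⁵ − 2x⁴ − 2x³ + 3x² − 4x − 9; R(x) = −7

Step 1: lead(18x⁷ − 49x⁶ + 6x⁵ + 6x⁴ + 16x³ − 23x² + 2x + 38) ÷ lead(D) = 18x⁷ ÷ 2x = 9x⁶. Subtract (9x⁶)·D = 18x⁷ − 45x⁶. Remainder: −4x⁶ + 6x⁵ + 6x⁴ + 16x³ − 23x² + 2x + 38.
Step 2: lead(−4x⁶ + 6x⁵ + 6x⁴ + 16x³ − 23x² + 2x + 38) ÷ lead(D) = −4x⁶ ÷ 2x = −2x⁵. Subtract (−2x⁵)·D = −4x⁶ + 10x⁵. Remainder: −4x⁵ + 6x⁴ + 16x³ − 23x² + 2x + 38.
Step 3: lead(−4x⁵ + 6x⁴ + 16x³ − 23x² + 2x + 38) ÷ lead(D) = −4x⁵ ÷ 2x = −2x⁴. Subtract (−2x⁴)·D = −4x⁵ + 10x⁴. Remainder: −4x⁴ + 16x³ − 23x² + 2x + 38.
Step 4: lead(−4x⁴ + 16x³ − 23x² + 2x + 38) ÷ lead(D) = −4x⁴ ÷ 2x = −2x³. Subtract (−2x³)·D = −4x⁴ + 10x³. Remainder: 6x³ − 23x² + 2x + 38.
Step 5: lead(6x³ − 23x² + 2x + 38) ÷ lead(D) = 6x³ ÷ 2x = 3x². Subtract (3x²)·D = 6x³ − 15x². Remainder: −8x² + 2x + 38.
Step 6: lead(−8x² + 2x + 38) ÷ lead(D) = −8x² ÷ 2x = −4x. Subtract (−4x)·D = −8x² + 20x. Remainder: −18x + 38.
Step 7: lead(−18x + 38) ÷ lead(D) = −18x ÷ 2x = −9. Subtract (−9)·D = −18x + 45. Remainder: −7.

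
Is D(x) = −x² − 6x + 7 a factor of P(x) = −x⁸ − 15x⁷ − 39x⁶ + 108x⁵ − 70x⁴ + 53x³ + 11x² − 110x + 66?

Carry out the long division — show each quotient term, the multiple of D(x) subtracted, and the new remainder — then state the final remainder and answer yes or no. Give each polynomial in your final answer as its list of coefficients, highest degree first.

Step 1: lead(−x⁸ − 15x⁷ − 39x⁶ + 108x⁵ − 70x⁴ + 53x³ + 11x² − 110x + 66) ÷ lead(D) = −x⁸ ÷ −x² = x⁶. Subtract (x⁶)·D = −x⁸ − 6x⁷ + 7x⁶. Remainder: −9x⁷ − 46x⁶ + 108x⁵ − 70x⁴ + 53x³ + 11x² − 110x + 66.
Step 2: lead(−9x⁷ − 46x⁶ + 108x⁵ − 70x⁴ + 53x³ + 11x² − 110x + 66) ÷ lead(D) = −9x⁷ ÷ −x² = 9x⁵. Subtract (9x⁵)·D = −9x⁷ − 54x⁶ + 63x⁵. Remainder: 8x⁶ + 45x⁵ − 70x⁴ + 53x³ + 11x² − 110x + 66.
Step 3: lead(8x⁶ + 45x⁵ − 70x⁴ + 53x³ + 11x² − 110x + 66) ÷ lead(D) = 8x⁶ ÷ −x² = −8x⁴. Subtract (−8x⁴)·D = 8x⁶ + 48x⁵ − 56x⁴. Remainder: −3x⁵ − 14x⁴ + 53x³ + 11x² − 110x + 66.
Step 4: lead(−3x⁵ − 14x⁴ + 53x³ + 11x² − 110x + 66) ÷ lead(D) = −3x⁵ ÷ −x² = 3x³. Subtract (3x³)·D = −3x⁵ − 18x⁴ + 21x³. Remainder: 4x⁴ + 32x³ + 11x² − 110x + 66.
Step 5: lead(4x⁴ + 32x³ + 11x² − 110x + 66) ÷ lead(D) = 4x⁴ ÷ −x² = −4x². Subtract (−4x²)·D = 4x⁴ + 24x³ − 28x². Remainder: 8x³ + 39x² − 110x + 66.
Step 6: lead(8x³ + 39x² − 110x + 66) ÷ lead(D) = 8x³ ÷ −x² = −8x. Subtract (−8x)·D = 8x³ + 48x² − 56x. Remainder: −9x² − 54x + 66.
Step 7: lead(−9x² − 54x + 66) ÷ lead(D) = −9x² ÷ −x² = 9. Subtract (9)·D = −9x² − 54x + 63. Remainder: 3.

R = [3], so D(x) is not a factor of P(x). no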